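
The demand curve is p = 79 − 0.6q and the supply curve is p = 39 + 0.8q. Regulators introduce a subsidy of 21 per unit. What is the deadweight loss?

157.50

Competitive equilibrium: 79 − 0.6q = 39 + 0.8q → q* = 28.5714, p* = 61.8571.
The subsidy lowers effective supply by 21: p = 18 + 0.8q.
New quantity: 79 − 0.6q = 18 + 0.8q → q' = 43.5714.
Overproduction Δq = 43.5714 − 28.5714 = 15; wedge = subsidy = 21.
DWL = ½ × 15 × 21 = 157.50.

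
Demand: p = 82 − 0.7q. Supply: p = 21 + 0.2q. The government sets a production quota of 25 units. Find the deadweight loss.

Competitive equilibrium: 82 − 0.7q = 21 + 0.2q → q* = 67.7778, p* = 34.5556.
At q = 25: demand price = 82 − 0.7·25 = 64.5; supply price = 21 + 0.2·25 = 26.
Δq = 67.7778 − 25 = 42.7778; wedge = 64.5 − 26 = 38.5.
Welfare loss = ½ × 42.7778 × 38.5 = 823.47.

823.47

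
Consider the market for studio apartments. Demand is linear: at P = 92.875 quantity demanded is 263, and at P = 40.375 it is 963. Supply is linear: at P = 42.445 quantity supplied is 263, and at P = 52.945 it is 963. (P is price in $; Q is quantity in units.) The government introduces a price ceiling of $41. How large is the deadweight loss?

$19404.50

Demand slope = (40.375 − 92.875)/(963 − 263) = −0.075, so P = 112.6 − 0.075Q.
Supply slope = (52.945 − 42.445)/(963 − 263) = 0.015, so P = 38.5 + 0.015Q.
Competitive equilibrium: 112.6 − 0.075Q = 38.5 + 0.015Q → Q* = 823.3333, P* = 50.85.
At the ceiling P = 41, quantity supplied = (41 − 38.5)/0.015 = 166.6667.
Willingness to pay at Q' = 166.6667: 112.6 − 0.075·166.6667 = 100.1.
ΔQ = 823.3333 − 166.6667 = 656.6666; wedge = 100.1 − 41 = 59.1.
The triangle = ½ × 656.6666 × 59.1 = $19404.50.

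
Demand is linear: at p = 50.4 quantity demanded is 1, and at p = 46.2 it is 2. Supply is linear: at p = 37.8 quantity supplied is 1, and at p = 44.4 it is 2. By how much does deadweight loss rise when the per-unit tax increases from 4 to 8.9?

2.93

Demand slope = (46.2 − 50.4)/(2 − 1) = −4.2, so p = 54.6 − 4.2q.
Supply slope = (44.4 − 37.8)/(2 − 1) = 6.6, so p = 31.2 + 6.6q.
Competitive equilibrium: 54.6 − 4.2q = 31.2 + 6.6q → q* = 2.1667, p* = 45.5.
For a per-unit tax t: Δq = t/10.8, so DWL = ½·t·(t/10.8) = t²/21.6.
At t = 4: DWL = 0.741. At t = 8.9: DWL = 3.667.
Increase = 3.667 − 0.741 = 2.93.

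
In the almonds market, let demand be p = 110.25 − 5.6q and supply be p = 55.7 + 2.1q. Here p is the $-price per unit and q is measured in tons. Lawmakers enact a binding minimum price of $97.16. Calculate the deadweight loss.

Competitive equilibrium: 110.25 − 5.6q = 55.7 + 2.1q → q* = 7.0844, p* = 70.5773.
At the floor p = 97.16, quantity demanded = (110.25 − 97.16)/5.6 = 2.3375.
Sellers' marginal cost at q' = 2.3375: 55.7 + 2.1·2.3375 = 60.6088.
Δq = 7.0844 − 2.3375 = 4.7469; wedge = 97.16 − 60.6088 = 36.5512.
The triangle = ½ × 4.7469 × 36.5512 = $86.75.

$86.75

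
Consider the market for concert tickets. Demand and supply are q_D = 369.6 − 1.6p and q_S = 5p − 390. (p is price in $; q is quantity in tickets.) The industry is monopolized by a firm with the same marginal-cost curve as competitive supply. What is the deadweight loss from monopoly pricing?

$2635.86

In inverse form: demand p = 231 − 0.625q, supply p = 78 + 0.2q.
Competitive equilibrium: 231 − 0.625q = 78 + 0.2q → q* = 185.45455, p* = 115.09091.
Marginal revenue: MR = 231 − 1.25q. Set MR = MC: 231 − 1.25q = 78 + 0.2q → q_m = 105.51724.
Price p_m = 231 − 0.625·105.51724 = 165.05173; MC(q_m) = 78 + 0.2·105.51724 = 99.10345.
Competitive q* = 185.45455, so Δq = 79.93731; wedge = 165.05173 − 99.10345 = 65.94828.
The triangle = ½ × 79.93731 × 65.94828 = $2635.86.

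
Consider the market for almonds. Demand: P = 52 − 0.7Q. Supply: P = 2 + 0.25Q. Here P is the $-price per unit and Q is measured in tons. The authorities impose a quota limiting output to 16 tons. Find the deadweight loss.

Competitive equilibrium: 52 − 0.7Q = 2 + 0.25Q → Q* = 52.6316, P* = 15.1579.
At Q = 16: demand price = 52 − 0.7·16 = 40.8; supply price = 2 + 0.25·16 = 6.
ΔQ = 52.6316 − 16 = 36.6316; wedge = 40.8 − 6 = 34.8.
The triangle = ½ × 36.6316 × 34.8 = $637.39.

$637.39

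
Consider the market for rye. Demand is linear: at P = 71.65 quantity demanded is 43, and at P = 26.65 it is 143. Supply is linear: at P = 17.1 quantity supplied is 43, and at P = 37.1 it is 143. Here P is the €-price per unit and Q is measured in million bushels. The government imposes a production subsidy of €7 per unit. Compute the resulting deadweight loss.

€37.69 million

Demand slope = (26.65 − 71.65)/(143 − 43) = −0.45, so P = 91 − 0.45Q.
Supply slope = (37.1 − 17.1)/(143 − 43) = 0.2, so P = 8.5 + 0.2Q.
Competitive equilibrium: 91 − 0.45Q = 8.5 + 0.2Q → Q* = 126.9231, P* = 33.8846.
The subsidy lowers effective supply by 7: P = 1.5 + 0.2Q.
New quantity: 91 − 0.45Q = 1.5 + 0.2Q → Q' = 137.6923.
Overproduction ΔQ = 137.6923 − 126.9231 = 10.7692; wedge = subsidy = 7.
The triangle = ½ × 10.7692 × 7 = €37.69 million.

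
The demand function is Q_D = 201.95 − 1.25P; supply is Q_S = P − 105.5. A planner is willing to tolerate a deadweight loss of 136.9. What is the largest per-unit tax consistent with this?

In inverse form: demand P = 161.56 − 0.8Q, supply P = 105.5 + Q.
Competitive equilibrium: 161.56 − 0.8Q = 105.5 + Q → Q* = 31.1444, P* = 136.6444.
A tax t gives ΔQ = t/1.8 and wedge t, so DWL = t²/3.6.
t²/3.6 = 136.9 → t² = 492.84 → t = 22.2.

22.2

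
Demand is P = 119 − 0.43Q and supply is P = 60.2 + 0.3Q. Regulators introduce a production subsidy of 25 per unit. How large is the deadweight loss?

Competitive equilibrium: 119 − 0.43Q = 60.2 + 0.3Q → Q* = 80.5479, P* = 84.3644.
The subsidy lowers effective supply by 25: P = 35.2 + 0.3Q.
New quantity: 119 − 0.43Q = 35.2 + 0.3Q → Q' = 114.7945.
Overproduction ΔQ = 114.7945 − 80.5479 = 34.2466; wedge = subsidy = 25.
Welfare loss = ½ × 34.2466 × 25 = 428.08.

428.08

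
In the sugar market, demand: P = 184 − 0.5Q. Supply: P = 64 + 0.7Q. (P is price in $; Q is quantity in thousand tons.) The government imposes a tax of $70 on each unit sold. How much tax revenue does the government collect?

$2916.67 thousand

Competitive equilibrium: 184 − 0.5Q = 64 + 0.7Q → Q* = 100, P* = 134.
With the tax, the buyer price exceeds the seller price by 70: (184 − 0.5Q) − (64 + 0.7Q) = 70 → Q' = 41.6667.
Tax revenue = 70 × 41.6667 = $2916.67 thousand.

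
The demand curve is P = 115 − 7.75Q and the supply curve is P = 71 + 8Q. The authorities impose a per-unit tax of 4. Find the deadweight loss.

Competitive equilibrium: 115 − 7.75Q = 71 + 8Q → Q* = 2.7937, P* = 93.3492.
With the tax, the buyer price exceeds the seller price by 4: (115 − 7.75Q) − (71 + 8Q) = 4 → Q' = 2.5397.
ΔQ = 2.7937 − 2.5397 = 0.254; the wedge equals the tax, 4.
The triangle = ½ × 0.254 × 4 = 0.51.

0.51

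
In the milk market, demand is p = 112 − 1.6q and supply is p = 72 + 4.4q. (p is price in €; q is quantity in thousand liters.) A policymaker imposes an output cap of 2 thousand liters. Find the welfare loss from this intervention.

Competitive equilibrium: 112 − 1.6q = 72 + 4.4q → q* = 6.6667, p* = 101.3333.
At q = 2: demand price = 112 − 1.6·2 = 108.8; supply price = 72 + 4.4·2 = 80.8.
Δq = 6.6667 − 2 = 4.6667; wedge = 108.8 − 80.8 = 28.
The triangle = ½ × 4.6667 × 28 = €65.33 thousand.

€65.33 thousand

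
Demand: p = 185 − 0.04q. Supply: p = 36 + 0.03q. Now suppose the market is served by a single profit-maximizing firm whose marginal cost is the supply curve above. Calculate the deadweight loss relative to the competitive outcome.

20969.07

Competitive equilibrium: 185 − 0.04q = 36 + 0.03q → q* = 2128.57143, p* = 99.85714.
Marginal revenue: MR = 185 − 0.08q. Set MR = MC: 185 − 0.08q = 36 + 0.03q → q_m = 1354.54545.
Price p_m = 185 − 0.04·1354.54545 = 130.81818; MC(q_m) = 36 + 0.03·1354.54545 = 76.63636.
Competitive q* = 2128.57143, so Δq = 774.02598; wedge = 130.81818 − 76.63636 = 54.18182.
DWL = ½ × 774.02598 × 54.18182 = 20969.07.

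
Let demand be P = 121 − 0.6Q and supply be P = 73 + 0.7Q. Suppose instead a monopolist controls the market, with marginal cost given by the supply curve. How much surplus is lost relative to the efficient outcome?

88.37

Competitive equilibrium: 121 − 0.6Q = 73 + 0.7Q → Q* = 36.9231, P* = 98.8462.
Marginal revenue: MR = 121 − 1.2Q. Set MR = MC: 121 − 1.2Q = 73 + 0.7Q → Q_m = 25.2632.
Price P_m = 121 − 0.6·25.2632 = 105.8421; MC(Q_m) = 73 + 0.7·25.2632 = 90.6842.
Competitive Q* = 36.9231, so ΔQ = 11.6599; wedge = 105.8421 − 90.6842 = 15.1579.
The triangle = ½ × 11.6599 × 15.1579 = 88.37.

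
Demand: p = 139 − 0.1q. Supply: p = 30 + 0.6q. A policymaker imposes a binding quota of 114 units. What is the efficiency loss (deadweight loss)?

609.03

Competitive equilibrium: 139 − 0.1q = 30 + 0.6q → q* = 155.7143, p* = 123.4286.
At q = 114: demand price = 139 − 0.1·114 = 127.6; supply price = 30 + 0.6·114 = 98.4.
Δq = 155.7143 − 114 = 41.7143; wedge = 127.6 − 98.4 = 29.2.
The triangle = ½ × 41.7143 × 29.2 = 609.03.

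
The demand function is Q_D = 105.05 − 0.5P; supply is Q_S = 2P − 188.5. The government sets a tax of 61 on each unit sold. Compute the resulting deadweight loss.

In inverse form: demand P = 210.1 − 2Q, supply P = 94.25 + 0.5Q.
Competitive equilibrium: 210.1 − 2Q = 94.25 + 0.5Q → Q* = 46.34, P* = 117.42.
With the tax, the buyer price exceeds the seller price by 61: (210.1 − 2Q) − (94.25 + 0.5Q) = 61 → Q' = 21.94.
ΔQ = 46.34 − 21.94 = 24.4; the wedge equals the tax, 61.
The triangle = ½ × 24.4 × 61 = 744.20.

744.20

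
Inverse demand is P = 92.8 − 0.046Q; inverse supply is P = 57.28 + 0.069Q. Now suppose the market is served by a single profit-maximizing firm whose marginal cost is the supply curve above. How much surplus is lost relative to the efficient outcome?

447.80

Competitive equilibrium: 92.8 − 0.046Q = 57.28 + 0.069Q → Q* = 308.86957, P* = 78.592.
Marginal revenue: MR = 92.8 − 0.092Q. Set MR = MC: 92.8 − 0.092Q = 57.28 + 0.069Q → Q_m = 220.62112.
Price P_m = 92.8 − 0.046·220.62112 = 82.65143; MC(Q_m) = 57.28 + 0.069·220.62112 = 72.50286.
Competitive Q* = 308.86957, so ΔQ = 88.24845; wedge = 82.65143 − 72.50286 = 10.14857.
Deadweight loss = ½ × 88.24845 × 10.14857 = 447.80.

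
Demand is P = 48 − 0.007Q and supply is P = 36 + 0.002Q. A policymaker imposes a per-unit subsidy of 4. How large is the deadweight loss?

888.89

Competitive equilibrium: 48 − 0.007Q = 36 + 0.002Q → Q* = 1333.3333, P* = 38.6667.
The subsidy lowers effective supply by 4: P = 32 + 0.002Q.
New quantity: 48 − 0.007Q = 32 + 0.002Q → Q' = 1777.7778.
Overproduction ΔQ = 1777.7778 − 1333.3333 = 444.4445; wedge = subsidy = 4.
Deadweight loss = ½ × 444.4445 × 4 = 888.89.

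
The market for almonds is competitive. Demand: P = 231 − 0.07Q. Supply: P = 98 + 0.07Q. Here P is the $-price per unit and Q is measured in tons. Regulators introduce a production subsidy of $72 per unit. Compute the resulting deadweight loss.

$18514.29

Competitive equilibrium: 231 − 0.07Q = 98 + 0.07Q → Q* = 950, P* = 164.5.
The subsidy lowers effective supply by 72: P = 26 + 0.07Q.
New quantity: 231 − 0.07Q = 26 + 0.07Q → Q' = 1464.2857.
Overproduction ΔQ = 1464.2857 − 950 = 514.2857; wedge = subsidy = 72.
Welfare loss = ½ × 514.2857 × 72 = $18514.29.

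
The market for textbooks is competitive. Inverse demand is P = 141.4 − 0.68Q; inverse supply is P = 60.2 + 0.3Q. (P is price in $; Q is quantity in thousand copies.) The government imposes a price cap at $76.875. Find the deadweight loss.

$364.49 thousand

Competitive equilibrium: 141.4 − 0.68Q = 60.2 + 0.3Q → Q* = 82.8571, P* = 85.0571.
At the ceiling P = 76.875, quantity supplied = (76.875 − 60.2)/0.3 = 55.5833.
Willingness to pay at Q' = 55.5833: 141.4 − 0.68·55.5833 = 103.6034.
ΔQ = 82.8571 − 55.5833 = 27.2738; wedge = 103.6034 − 76.875 = 26.7284.
DWL = ½ × 27.2738 × 26.7284 = $364.49 thousand.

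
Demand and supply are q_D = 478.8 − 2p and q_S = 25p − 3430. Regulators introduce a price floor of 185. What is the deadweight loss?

1747.90

In inverse form: demand p = 239.4 − 0.5q, supply p = 137.2 + 0.04q.
Competitive equilibrium: 239.4 − 0.5q = 137.2 + 0.04q → q* = 189.2593, p* = 144.7704.
At the floor p = 185, quantity demanded = (239.4 − 185)/0.5 = 108.8.
Sellers' marginal cost at q' = 108.8: 137.2 + 0.04·108.8 = 141.552.
Δq = 189.2593 − 108.8 = 80.4593; wedge = 185 − 141.552 = 43.448.
The triangle = ½ × 80.4593 × 43.448 = 1747.90.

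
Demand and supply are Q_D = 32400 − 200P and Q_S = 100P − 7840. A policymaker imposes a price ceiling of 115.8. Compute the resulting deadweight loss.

25208.33

In inverse form: demand P = 162 − 0.005Q, supply P = 78.4 + 0.01Q.
Competitive equilibrium: 162 − 0.005Q = 78.4 + 0.01Q → Q* = 5573.3333, P* = 134.1333.
At the ceiling P = 115.8, quantity supplied = (115.8 − 78.4)/0.01 = 3740.
Willingness to pay at Q' = 3740: 162 − 0.005·3740 = 143.3.
ΔQ = 5573.3333 − 3740 = 1833.3333; wedge = 143.3 − 115.8 = 27.5.
DWL = ½ × 1833.3333 × 27.5 = 25208.33.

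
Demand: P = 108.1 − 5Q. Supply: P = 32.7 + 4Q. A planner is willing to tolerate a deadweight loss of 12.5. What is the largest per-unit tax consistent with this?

15

Competitive equilibrium: 108.1 − 5Q = 32.7 + 4Q → Q* = 8.3778, P* = 66.2111.
A tax t gives ΔQ = t/9 and wedge t, so DWL = t²/18.
t²/18 = 12.5 → t² = 225 → t = 15.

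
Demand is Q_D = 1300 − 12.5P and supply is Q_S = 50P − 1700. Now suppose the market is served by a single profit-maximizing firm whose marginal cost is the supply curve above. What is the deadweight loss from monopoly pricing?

In inverse form: demand P = 104 − 0.08Q, supply P = 34 + 0.02Q.
Competitive equilibrium: 104 − 0.08Q = 34 + 0.02Q → Q* = 700, P* = 48.
Marginal revenue: MR = 104 − 0.16Q. Set MR = MC: 104 − 0.16Q = 34 + 0.02Q → Q_m = 388.88889.
Price P_m = 104 − 0.08·388.88889 = 72.88889; MC(Q_m) = 34 + 0.02·388.88889 = 41.77778.
Competitive Q* = 700, so ΔQ = 311.11111; wedge = 72.88889 − 41.77778 = 31.11111.
The triangle = ½ × 311.11111 × 31.11111 = 4839.51.

4839.51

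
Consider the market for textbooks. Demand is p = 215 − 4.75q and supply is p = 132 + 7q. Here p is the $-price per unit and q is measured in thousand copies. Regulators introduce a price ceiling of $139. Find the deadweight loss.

$216.02 thousand

Competitive equilibrium: 215 − 4.75q = 132 + 7q → q* = 7.0638, p* = 181.4468.
At the ceiling p = 139, quantity supplied = (139 − 132)/7 = 1.
Willingness to pay at q' = 1: 215 − 4.75·1 = 210.25.
Δq = 7.0638 − 1 = 6.0638; wedge = 210.25 − 139 = 71.25.
Deadweight loss = ½ × 6.0638 × 71.25 = $216.02 thousand.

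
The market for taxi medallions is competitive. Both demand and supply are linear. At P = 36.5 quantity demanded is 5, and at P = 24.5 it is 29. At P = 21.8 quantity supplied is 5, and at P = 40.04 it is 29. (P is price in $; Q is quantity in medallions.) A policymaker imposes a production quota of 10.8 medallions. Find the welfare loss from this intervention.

Demand slope = (24.5 − 36.5)/(29 − 5) = −0.5, so P = 39 − 0.5Q.
Supply slope = (40.04 − 21.8)/(29 − 5) = 0.76, so P = 18 + 0.76Q.
Competitive equilibrium: 39 − 0.5Q = 18 + 0.76Q → Q* = 16.6667, P* = 30.6667.
At Q = 10.8: demand price = 39 − 0.5·10.8 = 33.6; supply price = 18 + 0.76·10.8 = 26.208.
ΔQ = 16.6667 − 10.8 = 5.8667; wedge = 33.6 − 26.208 = 7.392.
The triangle = ½ × 5.8667 × 7.392 = $21.68.

$21.68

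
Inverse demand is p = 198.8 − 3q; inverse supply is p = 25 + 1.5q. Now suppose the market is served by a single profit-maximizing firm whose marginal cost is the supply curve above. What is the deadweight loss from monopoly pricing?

537

Competitive equilibrium: 198.8 − 3q = 25 + 1.5q → q* = 38.6222, p* = 82.9333.
Marginal revenue: MR = 198.8 − 6q. Set MR = MC: 198.8 − 6q = 25 + 1.5q → q_m = 23.1733.
Price p_m = 198.8 − 3·23.1733 = 129.2801; MC(q_m) = 25 + 1.5·23.1733 = 59.76.
Competitive q* = 38.6222, so Δq = 15.4489; wedge = 129.2801 − 59.76 = 69.5201.
DWL = ½ × 15.4489 × 69.5201 = 537.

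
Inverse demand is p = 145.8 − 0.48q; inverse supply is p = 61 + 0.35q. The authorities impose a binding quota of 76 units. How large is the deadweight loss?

284.19

Competitive equilibrium: 145.8 − 0.48q = 61 + 0.35q → q* = 102.1687, p* = 96.759.
At q = 76: demand price = 145.8 − 0.48·76 = 109.32; supply price = 61 + 0.35·76 = 87.6.
Δq = 102.1687 − 76 = 26.1687; wedge = 109.32 − 87.6 = 21.72.
Deadweight loss = ½ × 26.1687 × 21.72 = 284.19.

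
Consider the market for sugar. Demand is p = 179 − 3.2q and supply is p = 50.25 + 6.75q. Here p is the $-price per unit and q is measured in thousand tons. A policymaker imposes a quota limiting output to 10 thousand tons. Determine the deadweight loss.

Competitive equilibrium: 179 − 3.2q = 50.25 + 6.75q → q* = 12.9397, p* = 137.593.
At q = 10: demand price = 179 − 3.2·10 = 147; supply price = 50.25 + 6.75·10 = 117.75.
Δq = 12.9397 − 10 = 2.9397; wedge = 147 − 117.75 = 29.25.
DWL = ½ × 2.9397 × 29.25 = $42.99 thousand.

$42.99 thousand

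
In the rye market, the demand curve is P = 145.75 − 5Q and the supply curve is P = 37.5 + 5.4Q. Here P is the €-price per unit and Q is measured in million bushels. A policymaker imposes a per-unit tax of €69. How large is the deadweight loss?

€228.89 million

Competitive equilibrium: 145.75 − 5Q = 37.5 + 5.4Q → Q* = 10.40865, P* = 93.70673.
With the tax, the buyer price exceeds the seller price by 69: (145.75 − 5Q) − (37.5 + 5.4Q) = 69 → Q' = 3.77404.
ΔQ = 10.40865 − 3.77404 = 6.63461; the wedge equals the tax, 69.
The triangle = ½ × 6.63461 × 69 = €228.89 million.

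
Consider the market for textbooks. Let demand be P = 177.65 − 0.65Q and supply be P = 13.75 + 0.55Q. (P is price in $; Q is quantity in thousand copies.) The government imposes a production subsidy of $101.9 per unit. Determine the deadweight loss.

$4326.50 thousand

Competitive equilibrium: 177.65 − 0.65Q = 13.75 + 0.55Q → Q* = 136.58333, P* = 88.87083.
The subsidy lowers effective supply by 101.9: P = 0.55Q − 88.15.
New quantity: 177.65 − 0.65Q = 0.55Q − 88.15 → Q' = 221.5.
Overproduction ΔQ = 221.5 − 136.58333 = 84.91667; wedge = subsidy = 101.9.
Welfare loss = ½ × 84.91667 × 101.9 = $4326.50 thousand.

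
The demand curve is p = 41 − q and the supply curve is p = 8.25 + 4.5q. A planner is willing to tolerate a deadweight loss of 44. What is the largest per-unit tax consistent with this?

22

Competitive equilibrium: 41 − q = 8.25 + 4.5q → q* = 5.9545, p* = 35.0455.
A tax t gives Δq = t/5.5 and wedge t, so DWL = t²/11.
t²/11 = 44 → t² = 484 → t = 22.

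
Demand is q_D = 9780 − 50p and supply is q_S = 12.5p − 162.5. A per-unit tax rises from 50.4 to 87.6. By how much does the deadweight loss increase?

25668

In inverse form: demand p = 195.6 − 0.02q, supply p = 13 + 0.08q.
Competitive equilibrium: 195.6 − 0.02q = 13 + 0.08q → q* = 1826, p* = 159.08.
For a per-unit tax t: Δq = t/0.1, so DWL = ½·t·(t/0.1) = t²/0.2.
At t = 50.4: DWL = 12700.8. At t = 87.6: DWL = 38368.8.
Increase = 38368.8 − 12700.8 = 25668.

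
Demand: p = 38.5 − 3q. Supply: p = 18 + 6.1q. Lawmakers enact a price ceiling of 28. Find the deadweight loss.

Competitive equilibrium: 38.5 − 3q = 18 + 6.1q → q* = 2.2527, p* = 31.7418.
At the ceiling p = 28, quantity supplied = (28 − 18)/6.1 = 1.6393.
Willingness to pay at q' = 1.6393: 38.5 − 3·1.6393 = 33.5821.
Δq = 2.2527 − 1.6393 = 0.6134; wedge = 33.5821 − 28 = 5.5821.
Deadweight loss = ½ × 0.6134 × 5.5821 = 1.71.

1.71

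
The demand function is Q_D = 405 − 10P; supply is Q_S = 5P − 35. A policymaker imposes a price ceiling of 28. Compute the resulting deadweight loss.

6.67

In inverse form: demand P = 40.5 − 0.1Q, supply P = 7 + 0.2Q.
Competitive equilibrium: 40.5 − 0.1Q = 7 + 0.2Q → Q* = 111.6667, P* = 29.3333.
At the ceiling P = 28, quantity supplied = (28 − 7)/0.2 = 105.
Willingness to pay at Q' = 105: 40.5 − 0.1·105 = 30.
ΔQ = 111.6667 − 105 = 6.6667; wedge = 30 − 28 = 2.
The triangle = ½ × 6.6667 × 2 = 6.67.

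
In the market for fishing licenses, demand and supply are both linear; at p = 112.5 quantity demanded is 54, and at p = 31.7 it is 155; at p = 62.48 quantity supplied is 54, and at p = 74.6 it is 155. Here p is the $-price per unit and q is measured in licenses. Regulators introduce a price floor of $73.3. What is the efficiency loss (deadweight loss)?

Demand slope = (31.7 − 112.5)/(155 − 54) = −0.8, so p = 155.7 − 0.8q.
Supply slope = (74.6 − 62.48)/(155 − 54) = 0.12, so p = 56 + 0.12q.
Competitive equilibrium: 155.7 − 0.8q = 56 + 0.12q → q* = 108.3696, p* = 69.0043.
At the floor p = 73.3, quantity demanded = (155.7 − 73.3)/0.8 = 103.
Sellers' marginal cost at q' = 103: 56 + 0.12·103 = 68.36.
Δq = 108.3696 − 103 = 5.3696; wedge = 73.3 − 68.36 = 4.94.
DWL = ½ × 5.3696 × 4.94 = $13.26.

$13.26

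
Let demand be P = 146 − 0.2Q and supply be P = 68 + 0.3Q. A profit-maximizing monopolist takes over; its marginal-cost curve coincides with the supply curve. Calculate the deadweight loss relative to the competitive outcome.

496.65

Competitive equilibrium: 146 − 0.2Q = 68 + 0.3Q → Q* = 156, P* = 114.8.
Marginal revenue: MR = 146 − 0.4Q. Set MR = MC: 146 − 0.4Q = 68 + 0.3Q → Q_m = 111.4286.
Price P_m = 146 − 0.2·111.4286 = 123.7143; MC(Q_m) = 68 + 0.3·111.4286 = 101.4286.
Competitive Q* = 156, so ΔQ = 44.5714; wedge = 123.7143 − 101.4286 = 22.2857.
Deadweight loss = ½ × 44.5714 × 22.2857 = 496.65.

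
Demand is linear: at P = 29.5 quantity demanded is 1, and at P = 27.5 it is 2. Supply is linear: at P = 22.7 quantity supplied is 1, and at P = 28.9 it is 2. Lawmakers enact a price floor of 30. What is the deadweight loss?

4.78

Demand slope = (27.5 − 29.5)/(2 − 1) = −2, so P = 31.5 − 2Q.
Supply slope = (28.9 − 22.7)/(2 − 1) = 6.2, so P = 16.5 + 6.2Q.
Competitive equilibrium: 31.5 − 2Q = 16.5 + 6.2Q → Q* = 1.8293, P* = 27.8415.
At the floor P = 30, quantity demanded = (31.5 − 30)/2 = 0.75.
Sellers' marginal cost at Q' = 0.75: 16.5 + 6.2·0.75 = 21.15.
ΔQ = 1.8293 − 0.75 = 1.0793; wedge = 30 − 21.15 = 8.85.
Welfare loss = ½ × 1.0793 × 8.85 = 4.78.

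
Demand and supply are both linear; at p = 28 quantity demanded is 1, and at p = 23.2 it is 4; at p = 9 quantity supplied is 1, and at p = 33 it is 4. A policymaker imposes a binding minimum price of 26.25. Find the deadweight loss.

3.76

Demand slope = (23.2 − 28)/(4 − 1) = −1.6, so p = 29.6 − 1.6q.
Supply slope = (33 − 9)/(4 − 1) = 8, so p = 1 + 8q.
Competitive equilibrium: 29.6 − 1.6q = 1 + 8q → q* = 2.9792, p* = 24.8333.
At the floor p = 26.25, quantity demanded = (29.6 − 26.25)/1.6 = 2.0938.
Sellers' marginal cost at q' = 2.0938: 1 + 8·2.0938 = 17.7504.
Δq = 2.9792 − 2.0938 = 0.8854; wedge = 26.25 − 17.7504 = 8.4996.
The triangle = ½ × 0.8854 × 8.4996 = 3.76.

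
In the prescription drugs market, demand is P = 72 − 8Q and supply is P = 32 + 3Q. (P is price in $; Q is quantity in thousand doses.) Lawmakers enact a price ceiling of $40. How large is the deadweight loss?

$5.17 thousand

Competitive equilibrium: 72 − 8Q = 32 + 3Q → Q* = 3.6364, P* = 42.9091.
At the ceiling P = 40, quantity supplied = (40 − 32)/3 = 2.6667.
Willingness to pay at Q' = 2.6667: 72 − 8·2.6667 = 50.6664.
ΔQ = 3.6364 − 2.6667 = 0.9697; wedge = 50.6664 − 40 = 10.6664.
Welfare loss = ½ × 0.9697 × 10.6664 = $5.17 thousand.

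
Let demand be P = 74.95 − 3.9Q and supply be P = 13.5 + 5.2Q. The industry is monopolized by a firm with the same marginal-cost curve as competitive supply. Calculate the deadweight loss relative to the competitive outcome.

Competitive equilibrium: 74.95 − 3.9Q = 13.5 + 5.2Q → Q* = 6.7527, P* = 48.6143.
Marginal revenue: MR = 74.95 − 7.8Q. Set MR = MC: 74.95 − 7.8Q = 13.5 + 5.2Q → Q_m = 4.7269.
Price P_m = 74.95 − 3.9·4.7269 = 56.5151; MC(Q_m) = 13.5 + 5.2·4.7269 = 38.0799.
Competitive Q* = 6.7527, so ΔQ = 2.0258; wedge = 56.5151 − 38.0799 = 18.4352.
Deadweight loss = ½ × 2.0258 × 18.4352 = 18.67.

18.67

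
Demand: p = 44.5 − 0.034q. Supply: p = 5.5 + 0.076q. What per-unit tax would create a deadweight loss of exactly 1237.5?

Competitive equilibrium: 44.5 − 0.034q = 5.5 + 0.076q → q* = 354.5455, p* = 32.4455.
A tax t gives Δq = t/0.11 and wedge t, so DWL = t²/0.22.
t²/0.22 = 1237.5 → t² = 272.25 → t = 16.5.

16.5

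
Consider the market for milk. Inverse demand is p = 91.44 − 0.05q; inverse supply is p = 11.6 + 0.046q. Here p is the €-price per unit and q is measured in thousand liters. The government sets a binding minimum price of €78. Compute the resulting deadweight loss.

€15207.31 thousand

Competitive equilibrium: 91.44 − 0.05q = 11.6 + 0.046q → q* = 831.6667, p* = 49.8567.
At the floor p = 78, quantity demanded = (91.44 − 78)/0.05 = 268.8.
Sellers' marginal cost at q' = 268.8: 11.6 + 0.046·268.8 = 23.9648.
Δq = 831.6667 − 268.8 = 562.8667; wedge = 78 − 23.9648 = 54.0352.
Deadweight loss = ½ × 562.8667 × 54.0352 = €15207.31 thousand.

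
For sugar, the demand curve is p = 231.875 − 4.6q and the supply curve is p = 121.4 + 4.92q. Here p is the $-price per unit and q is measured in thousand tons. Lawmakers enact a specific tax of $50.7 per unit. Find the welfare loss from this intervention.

$135 thousand

Competitive equilibrium: 231.875 − 4.6q = 121.4 + 4.92q → q* = 11.6045, p* = 178.4942.
With the tax, the buyer price exceeds the seller price by 50.7: (231.875 − 4.6q) − (121.4 + 4.92q) = 50.7 → q' = 6.2789.
Δq = 11.6045 − 6.2789 = 5.3256; the wedge equals the tax, 50.7.
Deadweight loss = ½ × 5.3256 × 50.7 = $135 thousand.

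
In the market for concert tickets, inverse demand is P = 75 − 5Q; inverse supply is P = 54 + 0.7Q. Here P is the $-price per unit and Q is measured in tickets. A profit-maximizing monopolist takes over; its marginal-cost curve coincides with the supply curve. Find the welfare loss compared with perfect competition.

Competitive equilibrium: 75 − 5Q = 54 + 0.7Q → Q* = 3.6842, P* = 56.5789.
Marginal revenue: MR = 75 − 10Q. Set MR = MC: 75 − 10Q = 54 + 0.7Q → Q_m = 1.9626.
Price P_m = 75 − 5·1.9626 = 65.187; MC(Q_m) = 54 + 0.7·1.9626 = 55.3738.
Competitive Q* = 3.6842, so ΔQ = 1.7216; wedge = 65.187 − 55.3738 = 9.8132.
DWL = ½ × 1.7216 × 9.8132 = $8.45.

$8.45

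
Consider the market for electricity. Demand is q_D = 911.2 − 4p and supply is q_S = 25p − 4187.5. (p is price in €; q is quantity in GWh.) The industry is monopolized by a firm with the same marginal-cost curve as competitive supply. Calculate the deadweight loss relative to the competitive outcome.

In inverse form: demand p = 227.8 − 0.25q, supply p = 167.5 + 0.04q.
Competitive equilibrium: 227.8 − 0.25q = 167.5 + 0.04q → q* = 207.931, p* = 175.8172.
Marginal revenue: MR = 227.8 − 0.5q. Set MR = MC: 227.8 − 0.5q = 167.5 + 0.04q → q_m = 111.6667.
Price p_m = 227.8 − 0.25·111.6667 = 199.8833; MC(q_m) = 167.5 + 0.04·111.6667 = 171.9667.
Competitive q* = 207.931, so Δq = 96.2643; wedge = 199.8833 − 171.9667 = 27.9166.
Welfare loss = ½ × 96.2643 × 27.9166 = €1343.69.

€1343.69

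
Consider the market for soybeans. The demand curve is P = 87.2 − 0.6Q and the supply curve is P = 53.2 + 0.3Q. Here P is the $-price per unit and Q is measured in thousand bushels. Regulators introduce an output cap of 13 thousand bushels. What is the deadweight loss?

Competitive equilibrium: 87.2 − 0.6Q = 53.2 + 0.3Q → Q* = 37.7778, P* = 64.5333.
At Q = 13: demand price = 87.2 − 0.6·13 = 79.4; supply price = 53.2 + 0.3·13 = 57.1.
ΔQ = 37.7778 − 13 = 24.7778; wedge = 79.4 − 57.1 = 22.3.
The triangle = ½ × 24.7778 × 22.3 = $276.27 thousand.

$276.27 thousand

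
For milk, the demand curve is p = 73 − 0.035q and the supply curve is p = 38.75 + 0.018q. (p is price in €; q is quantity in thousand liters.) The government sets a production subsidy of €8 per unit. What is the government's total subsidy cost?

Competitive equilibrium: 73 − 0.035q = 38.75 + 0.018q → q* = 646.2264, p* = 50.3821.
The subsidy lowers effective supply by 8: p = 30.75 + 0.018q.
New quantity: 73 − 0.035q = 30.75 + 0.018q → q' = 797.1698.
Total subsidy cost = 8 × 797.1698 = €6377.36 thousand.

€6377.36 thousand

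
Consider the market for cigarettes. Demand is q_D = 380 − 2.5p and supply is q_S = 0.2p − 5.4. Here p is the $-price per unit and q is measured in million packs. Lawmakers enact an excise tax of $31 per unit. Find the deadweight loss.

$88.98 million

In inverse form: demand p = 152 − 0.4q, supply p = 27 + 5q.
Competitive equilibrium: 152 − 0.4q = 27 + 5q → q* = 23.1481, p* = 142.7407.
With the tax, the buyer price exceeds the seller price by 31: (152 − 0.4q) − (27 + 5q) = 31 → q' = 17.4074.
Δq = 23.1481 − 17.4074 = 5.7407; the wedge equals the tax, 31.
Deadweight loss = ½ × 5.7407 × 31 = $88.98 million.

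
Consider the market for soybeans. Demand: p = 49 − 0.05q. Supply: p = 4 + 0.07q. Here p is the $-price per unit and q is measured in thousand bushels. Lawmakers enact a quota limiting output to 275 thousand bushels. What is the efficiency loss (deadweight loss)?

$600 thousand

Competitive equilibrium: 49 − 0.05q = 4 + 0.07q → q* = 375, p* = 30.25.
At q = 275: demand price = 49 − 0.05·275 = 35.25; supply price = 4 + 0.07·275 = 23.25.
Δq = 375 − 275 = 100; wedge = 35.25 − 23.25 = 12.
The triangle = ½ × 100 × 12 = $600 thousand.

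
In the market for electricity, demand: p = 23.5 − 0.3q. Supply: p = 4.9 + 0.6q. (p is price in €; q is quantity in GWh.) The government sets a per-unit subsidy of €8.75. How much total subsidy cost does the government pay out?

Competitive equilibrium: 23.5 − 0.3q = 4.9 + 0.6q → q* = 20.6667, p* = 17.3.
The subsidy lowers effective supply by 8.75: p = 0.6q − 3.85.
New quantity: 23.5 − 0.3q = 0.6q − 3.85 → q' = 30.3889.
Total subsidy cost = 8.75 × 30.3889 = €265.90.

€265.90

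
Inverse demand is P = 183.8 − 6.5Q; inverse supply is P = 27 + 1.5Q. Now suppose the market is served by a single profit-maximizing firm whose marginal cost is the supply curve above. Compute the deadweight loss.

308.79

Competitive equilibrium: 183.8 − 6.5Q = 27 + 1.5Q → Q* = 19.6, P* = 56.4.
Marginal revenue: MR = 183.8 − 13Q. Set MR = MC: 183.8 − 13Q = 27 + 1.5Q → Q_m = 10.8138.
Price P_m = 183.8 − 6.5·10.8138 = 113.5103; MC(Q_m) = 27 + 1.5·10.8138 = 43.2207.
Competitive Q* = 19.6, so ΔQ = 8.7862; wedge = 113.5103 − 43.2207 = 70.2896.
Welfare loss = ½ × 8.7862 × 70.2896 = 308.79.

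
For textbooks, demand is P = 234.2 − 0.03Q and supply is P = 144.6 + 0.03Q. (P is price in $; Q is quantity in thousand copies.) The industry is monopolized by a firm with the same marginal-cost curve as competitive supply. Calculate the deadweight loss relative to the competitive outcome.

$7433.48 thousand

Competitive equilibrium: 234.2 − 0.03Q = 144.6 + 0.03Q → Q* = 1493.33333, P* = 189.4.
Marginal revenue: MR = 234.2 − 0.06Q. Set MR = MC: 234.2 − 0.06Q = 144.6 + 0.03Q → Q_m = 995.55556.
Price P_m = 234.2 − 0.03·995.55556 = 204.33333; MC(Q_m) = 144.6 + 0.03·995.55556 = 174.46667.
Competitive Q* = 1493.33333, so ΔQ = 497.77777; wedge = 204.33333 − 174.46667 = 29.86666.
The triangle = ½ × 497.77777 × 29.86666 = $7433.48 thousand.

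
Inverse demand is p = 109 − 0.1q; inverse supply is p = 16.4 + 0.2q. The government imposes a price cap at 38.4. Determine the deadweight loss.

5920.27

Competitive equilibrium: 109 − 0.1q = 16.4 + 0.2q → q* = 308.6667, p* = 78.1333.
At the ceiling p = 38.4, quantity supplied = (38.4 − 16.4)/0.2 = 110.
Willingness to pay at q' = 110: 109 − 0.1·110 = 98.
Δq = 308.6667 − 110 = 198.6667; wedge = 98 − 38.4 = 59.6.
Deadweight loss = ½ × 198.6667 × 59.6 = 5920.27.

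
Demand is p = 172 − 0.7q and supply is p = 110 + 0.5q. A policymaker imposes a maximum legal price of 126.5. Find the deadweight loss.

209.07

Competitive equilibrium: 172 − 0.7q = 110 + 0.5q → q* = 51.6667, p* = 135.8333.
At the ceiling p = 126.5, quantity supplied = (126.5 − 110)/0.5 = 33.
Willingness to pay at q' = 33: 172 − 0.7·33 = 148.9.
Δq = 51.6667 − 33 = 18.6667; wedge = 148.9 − 126.5 = 22.4.
Welfare loss = ½ × 18.6667 × 22.4 = 209.07.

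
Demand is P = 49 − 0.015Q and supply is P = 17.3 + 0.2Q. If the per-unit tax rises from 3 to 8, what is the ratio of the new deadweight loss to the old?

Competitive equilibrium: 49 − 0.015Q = 17.3 + 0.2Q → Q* = 147.4419, P* = 46.7884.
For a per-unit tax t: ΔQ = t/0.215, so DWL = ½·t·(t/0.215) = t²/0.43.
At t = 3: DWL = 20.930. At t = 8: DWL = 148.837.
Ratio = (8/3)² = 7.111.

7.111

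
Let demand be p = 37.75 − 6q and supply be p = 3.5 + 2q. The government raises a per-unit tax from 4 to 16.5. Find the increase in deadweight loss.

16.02

Competitive equilibrium: 37.75 − 6q = 3.5 + 2q → q* = 4.2813, p* = 12.0625.
For a per-unit tax t: Δq = t/8, so DWL = ½·t·(t/8) = t²/16.
At t = 4: DWL = 1. At t = 16.5: DWL = 17.016.
Increase = 17.016 − 1 = 16.02.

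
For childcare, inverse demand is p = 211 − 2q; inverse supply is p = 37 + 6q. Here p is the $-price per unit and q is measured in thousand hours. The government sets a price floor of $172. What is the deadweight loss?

Competitive equilibrium: 211 − 2q = 37 + 6q → q* = 21.75, p* = 167.5.
At the floor p = 172, quantity demanded = (211 − 172)/2 = 19.5.
Sellers' marginal cost at q' = 19.5: 37 + 6·19.5 = 154.
Δq = 21.75 − 19.5 = 2.25; wedge = 172 − 154 = 18.
Deadweight loss = ½ × 2.25 × 18 = $20.25 thousand.

$20.25 thousand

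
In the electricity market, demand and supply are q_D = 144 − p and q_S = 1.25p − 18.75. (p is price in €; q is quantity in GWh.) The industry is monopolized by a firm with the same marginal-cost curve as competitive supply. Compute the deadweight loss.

€589.60

In inverse form: demand p = 144 − q, supply p = 15 + 0.8q.
Competitive equilibrium: 144 − q = 15 + 0.8q → q* = 71.66667, p* = 72.33333.
Marginal revenue: MR = 144 − 2q. Set MR = MC: 144 − 2q = 15 + 0.8q → q_m = 46.07143.
Price p_m = 144 − 1·46.07143 = 97.92857; MC(q_m) = 15 + 0.8·46.07143 = 51.85714.
Competitive q* = 71.66667, so Δq = 25.59524; wedge = 97.92857 − 51.85714 = 46.07143.
Deadweight loss = ½ × 25.59524 × 46.07143 = €589.60.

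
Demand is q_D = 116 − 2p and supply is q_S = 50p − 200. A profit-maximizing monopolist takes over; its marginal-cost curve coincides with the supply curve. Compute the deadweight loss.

673.74

In inverse form: demand p = 58 − 0.5q, supply p = 4 + 0.02q.
Competitive equilibrium: 58 − 0.5q = 4 + 0.02q → q* = 103.8462, p* = 6.0769.
Marginal revenue: MR = 58 − q. Set MR = MC: 58 − q = 4 + 0.02q → q_m = 52.9412.
Price p_m = 58 − 0.5·52.9412 = 31.5294; MC(q_m) = 4 + 0.02·52.9412 = 5.0588.
Competitive q* = 103.8462, so Δq = 50.905; wedge = 31.5294 − 5.0588 = 26.4706.
The triangle = ½ × 50.905 × 26.4706 = 673.74.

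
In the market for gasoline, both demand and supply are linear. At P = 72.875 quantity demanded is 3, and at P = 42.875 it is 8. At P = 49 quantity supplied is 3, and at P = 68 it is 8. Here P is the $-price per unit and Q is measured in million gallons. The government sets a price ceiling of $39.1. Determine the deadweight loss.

Demand slope = (42.875 − 72.875)/(8 − 3) = −6, so P = 90.875 − 6Q.
Supply slope = (68 − 49)/(8 − 3) = 3.8, so P = 37.6 + 3.8Q.
Competitive equilibrium: 90.875 − 6Q = 37.6 + 3.8Q → Q* = 5.4362, P* = 58.2577.
At the ceiling P = 39.1, quantity supplied = (39.1 − 37.6)/3.8 = 0.3947.
Willingness to pay at Q' = 0.3947: 90.875 − 6·0.3947 = 88.5068.
ΔQ = 5.4362 − 0.3947 = 5.0415; wedge = 88.5068 − 39.1 = 49.4068.
The triangle = ½ × 5.0415 × 49.4068 = $124.54 million.

$124.54 million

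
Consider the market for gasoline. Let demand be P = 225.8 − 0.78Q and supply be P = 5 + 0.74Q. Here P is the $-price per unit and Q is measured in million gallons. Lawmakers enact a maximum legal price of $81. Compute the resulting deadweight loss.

$1376.66 million

Competitive equilibrium: 225.8 − 0.78Q = 5 + 0.74Q → Q* = 145.2632, P* = 112.4947.
At the ceiling P = 81, quantity supplied = (81 − 5)/0.74 = 102.7027.
Willingness to pay at Q' = 102.7027: 225.8 − 0.78·102.7027 = 145.6919.
ΔQ = 145.2632 − 102.7027 = 42.5605; wedge = 145.6919 − 81 = 64.6919.
DWL = ½ × 42.5605 × 64.6919 = $1376.66 million.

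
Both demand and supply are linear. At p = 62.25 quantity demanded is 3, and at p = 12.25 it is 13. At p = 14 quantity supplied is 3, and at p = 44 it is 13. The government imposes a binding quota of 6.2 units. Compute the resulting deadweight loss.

Demand slope = (12.25 − 62.25)/(13 − 3) = −5, so p = 77.25 − 5q.
Supply slope = (44 − 14)/(13 − 3) = 3, so p = 5 + 3q.
Competitive equilibrium: 77.25 − 5q = 5 + 3q → q* = 9.0313, p* = 32.0938.
At q = 6.2: demand price = 77.25 − 5·6.2 = 46.25; supply price = 5 + 3·6.2 = 23.6.
Δq = 9.0313 − 6.2 = 2.8313; wedge = 46.25 − 23.6 = 22.65.
DWL = ½ × 2.8313 × 22.65 = 32.06.

32.06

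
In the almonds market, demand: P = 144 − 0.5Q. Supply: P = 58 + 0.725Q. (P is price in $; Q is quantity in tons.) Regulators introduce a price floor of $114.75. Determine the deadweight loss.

$83.90

Competitive equilibrium: 144 − 0.5Q = 58 + 0.725Q → Q* = 70.2041, P* = 108.898.
At the floor P = 114.75, quantity demanded = (144 − 114.75)/0.5 = 58.5.
Sellers' marginal cost at Q' = 58.5: 58 + 0.725·58.5 = 100.4125.
ΔQ = 70.2041 − 58.5 = 11.7041; wedge = 114.75 − 100.4125 = 14.3375.
The triangle = ½ × 11.7041 × 14.3375 = $83.90.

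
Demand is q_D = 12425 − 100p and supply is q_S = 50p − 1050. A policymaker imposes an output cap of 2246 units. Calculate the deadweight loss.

21444.28

In inverse form: demand p = 124.25 − 0.01q, supply p = 21 + 0.02q.
Competitive equilibrium: 124.25 − 0.01q = 21 + 0.02q → q* = 3441.6667, p* = 89.8333.
At q = 2246: demand price = 124.25 − 0.01·2246 = 101.79; supply price = 21 + 0.02·2246 = 65.92.
Δq = 3441.6667 − 2246 = 1195.6667; wedge = 101.79 − 65.92 = 35.87.
Deadweight loss = ½ × 1195.6667 × 35.87 = 21444.28.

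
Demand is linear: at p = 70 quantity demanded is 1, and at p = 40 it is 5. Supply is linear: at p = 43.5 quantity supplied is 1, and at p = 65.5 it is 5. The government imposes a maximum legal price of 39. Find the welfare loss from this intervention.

53.04

Demand slope = (40 − 70)/(5 − 1) = −7.5, so p = 77.5 − 7.5q.
Supply slope = (65.5 − 43.5)/(5 − 1) = 5.5, so p = 38 + 5.5q.
Competitive equilibrium: 77.5 − 7.5q = 38 + 5.5q → q* = 3.0385, p* = 54.7115.
At the ceiling p = 39, quantity supplied = (39 − 38)/5.5 = 0.1818.
Willingness to pay at q' = 0.1818: 77.5 − 7.5·0.1818 = 76.1365.
Δq = 3.0385 − 0.1818 = 2.8567; wedge = 76.1365 − 39 = 37.1365.
The triangle = ½ × 2.8567 × 37.1365 = 53.04.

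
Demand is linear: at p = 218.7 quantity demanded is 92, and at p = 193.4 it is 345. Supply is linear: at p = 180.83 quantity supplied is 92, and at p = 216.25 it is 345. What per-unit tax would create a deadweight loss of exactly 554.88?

16.32

Demand slope = (193.4 − 218.7)/(345 − 92) = −0.1, so p = 227.9 − 0.1q.
Supply slope = (216.25 − 180.83)/(345 − 92) = 0.14, so p = 167.95 + 0.14q.
Competitive equilibrium: 227.9 − 0.1q = 167.95 + 0.14q → q* = 249.7917, p* = 202.9208.
A tax t gives Δq = t/0.24 and wedge t, so DWL = t²/0.48.
t²/0.48 = 554.88 → t² = 266.3424 → t = 16.32.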